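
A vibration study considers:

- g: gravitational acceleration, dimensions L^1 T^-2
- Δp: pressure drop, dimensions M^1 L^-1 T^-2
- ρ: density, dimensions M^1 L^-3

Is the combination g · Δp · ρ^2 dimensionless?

Sum the exponent of each base dimension across the product:
  M: [g]_M + [Δp]_M + 2·[ρ]_M = (0) + (1) + 2·(1) = 3
  L: [g]_L + [Δp]_L + 2·[ρ]_L = (1) + (-1) + 2·(-3) = -6
  T: [g]_T + [Δp]_T + 2·[ρ]_T = (-2) + (-2) + 2·(0) = -4
Net dimensions [M³ L⁻⁶ T⁻⁴] ≠ [1] — not dimensionless.

no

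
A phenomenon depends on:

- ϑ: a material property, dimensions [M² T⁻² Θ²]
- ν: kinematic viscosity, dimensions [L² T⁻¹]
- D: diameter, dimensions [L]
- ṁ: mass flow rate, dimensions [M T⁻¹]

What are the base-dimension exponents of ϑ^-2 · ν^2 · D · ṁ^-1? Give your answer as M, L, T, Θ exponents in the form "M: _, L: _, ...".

M: -5, L: 5, T: 3, Θ: -4

Collect each base-dimension exponent across the product:
  M: −2·(2) + 2·(0) + (0) − (1) = -5
  L: −2·(0) + 2·(2) + (1) − (0) = 5
  T: −2·(-2) + 2·(-1) + (0) − (-1) = 3
  Θ: −2·(2) + 2·(0) + (0) − (0) = -4
So the dimensions are [M⁻⁵ L⁵ T³ Θ⁻⁴].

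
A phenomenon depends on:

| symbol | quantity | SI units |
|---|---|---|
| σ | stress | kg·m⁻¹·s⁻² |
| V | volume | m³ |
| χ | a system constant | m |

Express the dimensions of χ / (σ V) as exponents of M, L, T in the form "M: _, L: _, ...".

Collect each base-dimension exponent across the product:
  M: −(1) − (0) + (0) = -1
  L: −(-1) − (3) + (1) = -1
  T: −(-2) − (0) + (0) = 2
So the dimensions are [M⁻¹ L⁻¹ T²].

M: -1, L: -1, T: 2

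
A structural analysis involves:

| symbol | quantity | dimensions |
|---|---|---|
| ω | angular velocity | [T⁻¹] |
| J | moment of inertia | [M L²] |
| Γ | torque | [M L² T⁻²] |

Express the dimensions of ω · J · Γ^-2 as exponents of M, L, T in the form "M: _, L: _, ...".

M: -1, L: -2, T: 3

Collect each base-dimension exponent across the product:
  M: (0) + (1) − 2·(1) = -1
  L: (0) + (2) − 2·(2) = -2
  T: (-1) + (0) − 2·(-2) = 3
So the dimensions are [M⁻¹ L⁻² T³].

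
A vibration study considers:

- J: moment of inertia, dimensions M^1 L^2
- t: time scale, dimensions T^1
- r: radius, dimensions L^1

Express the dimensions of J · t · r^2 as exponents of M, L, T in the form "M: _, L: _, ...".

Collect each base-dimension exponent across the product:
  M: (1) + (0) + 2·(0) = 1
  L: (2) + (0) + 2·(1) = 4
  T: (0) + (1) + 2·(0) = 1
So the dimensions are [M L⁴ T].

M: 1, L: 4, T: 1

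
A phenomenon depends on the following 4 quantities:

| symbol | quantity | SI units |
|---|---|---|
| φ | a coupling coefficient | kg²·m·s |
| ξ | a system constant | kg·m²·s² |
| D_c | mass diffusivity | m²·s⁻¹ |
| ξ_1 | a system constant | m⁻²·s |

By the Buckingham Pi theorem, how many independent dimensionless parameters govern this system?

1

There are 4 variables and 3 base dimensions (M, L, T).
The dimension matrix has rank 3.
Independent dimensionless groups: 4 − 3 = 1.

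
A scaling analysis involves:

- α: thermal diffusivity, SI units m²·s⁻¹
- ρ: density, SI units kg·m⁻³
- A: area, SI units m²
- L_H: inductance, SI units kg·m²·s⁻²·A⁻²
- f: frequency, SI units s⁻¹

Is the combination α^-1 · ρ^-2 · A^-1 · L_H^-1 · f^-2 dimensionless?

Sum the exponent of each base dimension across the product:
  M: −[α]_M − 2·[ρ]_M − [A]_M − [L_H]_M − 2·[f]_M = −(0) − 2·(1) − (0) − (1) − 2·(0) = -3
  L: −[α]_L − 2·[ρ]_L − [A]_L − [L_H]_L − 2·[f]_L = −(2) − 2·(-3) − (2) − (2) − 2·(0) = 0
  T: −[α]_T − 2·[ρ]_T − [A]_T − [L_H]_T − 2·[f]_T = −(-1) − 2·(0) − (0) − (-2) − 2·(-1) = 5
  I: −[α]_I − 2·[ρ]_I − [A]_I − [L_H]_I − 2·[f]_I = −(0) − 2·(0) − (0) − (-2) − 2·(0) = 2
Net dimensions [M⁻³ T⁵ I²] ≠ [1] — not dimensionless.

no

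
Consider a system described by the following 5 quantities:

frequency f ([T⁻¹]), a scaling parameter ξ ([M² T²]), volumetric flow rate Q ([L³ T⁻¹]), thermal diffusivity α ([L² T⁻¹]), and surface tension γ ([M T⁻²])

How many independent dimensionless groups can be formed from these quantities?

There are 5 variables and 3 base dimensions (M, L, T).
The dimension matrix has rank 3.
Independent dimensionless groups: 5 − 3 = 2.

2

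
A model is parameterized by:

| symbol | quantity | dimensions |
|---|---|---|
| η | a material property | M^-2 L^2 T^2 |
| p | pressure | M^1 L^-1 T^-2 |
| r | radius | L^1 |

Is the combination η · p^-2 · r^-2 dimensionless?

Sum the exponent of each base dimension across the product:
  M: [η]_M − 2·[p]_M − 2·[r]_M = (-2) − 2·(1) − 2·(0) = -4
  L: [η]_L − 2·[p]_L − 2·[r]_L = (2) − 2·(-1) − 2·(1) = 2
  T: [η]_T − 2·[p]_T − 2·[r]_T = (2) − 2·(-2) − 2·(0) = 6
Net dimensions [M⁻⁴ L² T⁶] ≠ [1] — not dimensionless.

no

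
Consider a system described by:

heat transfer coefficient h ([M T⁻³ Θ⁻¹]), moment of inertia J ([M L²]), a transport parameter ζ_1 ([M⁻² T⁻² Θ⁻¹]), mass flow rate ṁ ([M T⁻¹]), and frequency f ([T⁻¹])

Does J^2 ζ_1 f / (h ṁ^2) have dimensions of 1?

Sum the exponent of each base dimension across the product:
  M: −[h]_M + 2·[J]_M + [ζ_1]_M − 2·[ṁ]_M + [f]_M = −(1) + 2·(1) + (-2) − 2·(1) + (0) = -3
  L: −[h]_L + 2·[J]_L + [ζ_1]_L − 2·[ṁ]_L + [f]_L = −(0) + 2·(2) + (0) − 2·(0) + (0) = 4
  T: −[h]_T + 2·[J]_T + [ζ_1]_T − 2·[ṁ]_T + [f]_T = −(-3) + 2·(0) + (-2) − 2·(-1) + (-1) = 2
  Θ: −[h]_Θ + 2·[J]_Θ + [ζ_1]_Θ − 2·[ṁ]_Θ + [f]_Θ = −(-1) + 2·(0) + (-1) − 2·(0) + (0) = 0
Net dimensions [M⁻³ L⁴ T²] ≠ [1] — not dimensionless.

no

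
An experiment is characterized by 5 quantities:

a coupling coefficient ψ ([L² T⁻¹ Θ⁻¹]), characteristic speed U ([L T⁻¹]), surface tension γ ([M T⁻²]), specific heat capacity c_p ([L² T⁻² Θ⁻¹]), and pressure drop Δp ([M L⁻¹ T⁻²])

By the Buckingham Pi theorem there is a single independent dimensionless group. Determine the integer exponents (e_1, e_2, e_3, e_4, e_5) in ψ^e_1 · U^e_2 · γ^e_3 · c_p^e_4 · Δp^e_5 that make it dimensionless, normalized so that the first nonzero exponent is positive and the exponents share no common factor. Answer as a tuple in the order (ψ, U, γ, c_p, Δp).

(1, 1, -1, -1, 1)

M: e_1·(0) + e_2·(0) + e_3·(1) + e_4·(0) + e_5·(1) = 0
L: e_1·(2) + e_2·(1) + e_3·(0) + e_4·(2) + e_5·(-1) = 0
T: e_1·(-1) + e_2·(-1) + e_3·(-2) + e_4·(-2) + e_5·(-2) = 0
Θ: e_1·(-1) + e_2·(0) + e_3·(0) + e_4·(-1) + e_5·(0) = 0
Solving this homogeneous linear system for the smallest-integer solution (first nonzero entry positive) gives (1, 1, -1, -1, 1).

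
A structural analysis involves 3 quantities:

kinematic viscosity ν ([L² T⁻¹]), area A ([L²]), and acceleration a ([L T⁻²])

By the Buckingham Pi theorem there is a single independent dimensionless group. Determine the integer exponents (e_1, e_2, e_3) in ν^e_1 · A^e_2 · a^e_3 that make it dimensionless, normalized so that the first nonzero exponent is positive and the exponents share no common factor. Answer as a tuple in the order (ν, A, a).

L: e_1·(2) + e_2·(2) + e_3·(1) = 0
T: e_1·(-1) + e_2·(0) + e_3·(-2) = 0
Solving this homogeneous linear system for the smallest-integer solution (first nonzero entry positive) gives (4, -3, -2).

(4, -3, -2)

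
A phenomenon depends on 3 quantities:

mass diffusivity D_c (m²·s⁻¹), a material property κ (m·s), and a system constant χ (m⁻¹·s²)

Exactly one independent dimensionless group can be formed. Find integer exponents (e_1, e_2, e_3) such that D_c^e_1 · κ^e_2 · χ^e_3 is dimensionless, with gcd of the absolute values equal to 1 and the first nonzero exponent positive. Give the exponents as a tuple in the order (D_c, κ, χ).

(1, -1, 1)

L: e_1·(2) + e_2·(1) + e_3·(-1) = 0
T: e_1·(-1) + e_2·(1) + e_3·(2) = 0
Solving this homogeneous linear system for the smallest-integer solution (first nonzero entry positive) gives (1, -1, 1).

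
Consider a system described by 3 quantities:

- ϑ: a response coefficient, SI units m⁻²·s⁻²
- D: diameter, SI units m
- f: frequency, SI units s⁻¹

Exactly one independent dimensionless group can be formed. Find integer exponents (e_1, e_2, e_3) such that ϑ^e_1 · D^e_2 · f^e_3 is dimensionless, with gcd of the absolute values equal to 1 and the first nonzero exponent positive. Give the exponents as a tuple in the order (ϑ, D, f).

L: e_1·(-2) + e_2·(1) + e_3·(0) = 0
T: e_1·(-2) + e_2·(0) + e_3·(-1) = 0
Solving this homogeneous linear system for the smallest-integer solution (first nonzero entry positive) gives (1, 2, -2).

(1, 2, -2)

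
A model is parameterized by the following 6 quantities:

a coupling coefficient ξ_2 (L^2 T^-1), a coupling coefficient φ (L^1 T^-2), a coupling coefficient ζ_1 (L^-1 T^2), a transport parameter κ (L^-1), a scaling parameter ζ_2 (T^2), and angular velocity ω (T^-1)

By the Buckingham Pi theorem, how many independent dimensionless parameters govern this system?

4

There are 6 variables and 2 base dimensions (L, T).
The dimension matrix has rank 2.
Independent dimensionless groups: 6 − 2 = 4.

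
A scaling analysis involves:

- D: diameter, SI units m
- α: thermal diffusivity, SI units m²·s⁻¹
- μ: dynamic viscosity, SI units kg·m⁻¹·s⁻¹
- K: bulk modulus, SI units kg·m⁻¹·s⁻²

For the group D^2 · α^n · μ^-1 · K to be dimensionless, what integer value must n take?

-1

Balance the L exponent: (2)·n from α, plus 2·(1) − (-1) + (-1) = 2 from the rest, must sum to zero.
2n + 2 = 0, so n = -1.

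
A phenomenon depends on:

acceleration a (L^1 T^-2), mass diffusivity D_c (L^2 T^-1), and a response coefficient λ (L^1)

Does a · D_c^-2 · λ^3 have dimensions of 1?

yes

Sum the exponent of each base dimension across the product:
  M: [a]_M − 2·[D_c]_M + 3·[λ]_M = (0) − 2·(0) + 3·(0) = 0
  L: [a]_L − 2·[D_c]_L + 3·[λ]_L = (1) − 2·(2) + 3·(1) = 0
  T: [a]_T − 2·[D_c]_T + 3·[λ]_T = (-2) − 2·(-1) + 3·(0) = 0
All base exponents vanish — dimensionless.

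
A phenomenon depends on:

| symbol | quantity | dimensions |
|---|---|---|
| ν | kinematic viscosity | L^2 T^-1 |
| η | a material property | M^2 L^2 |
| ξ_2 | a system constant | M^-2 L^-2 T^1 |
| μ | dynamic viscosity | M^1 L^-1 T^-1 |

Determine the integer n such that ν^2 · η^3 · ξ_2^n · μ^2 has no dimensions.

4

Balance the M exponent: (-2)·n from ξ_2, plus 2·(0) + 3·(2) + 2·(1) = 8 from the rest, must sum to zero.
-2n + 8 = 0, so n = 4.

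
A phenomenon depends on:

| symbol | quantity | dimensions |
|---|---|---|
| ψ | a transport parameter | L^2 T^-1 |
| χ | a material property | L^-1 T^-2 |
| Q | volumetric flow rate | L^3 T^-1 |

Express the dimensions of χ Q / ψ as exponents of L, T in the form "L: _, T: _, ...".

Collect each base-dimension exponent across the product:
  L: −(2) + (-1) + (3) = 0
  T: −(-1) + (-2) + (-1) = -2
So the dimensions are [T⁻²].

L: 0, T: -2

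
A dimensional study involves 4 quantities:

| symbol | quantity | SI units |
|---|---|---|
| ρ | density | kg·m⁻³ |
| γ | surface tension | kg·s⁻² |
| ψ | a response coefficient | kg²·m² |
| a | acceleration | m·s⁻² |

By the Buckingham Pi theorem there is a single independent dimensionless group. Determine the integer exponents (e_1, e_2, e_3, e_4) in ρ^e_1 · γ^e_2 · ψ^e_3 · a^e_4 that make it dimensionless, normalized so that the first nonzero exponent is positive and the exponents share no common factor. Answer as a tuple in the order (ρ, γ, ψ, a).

M: e_1·(1) + e_2·(1) + e_3·(2) + e_4·(0) = 0
L: e_1·(-3) + e_2·(0) + e_3·(2) + e_4·(1) = 0
T: e_1·(0) + e_2·(-2) + e_3·(0) + e_4·(-2) = 0
Solving this homogeneous linear system for the smallest-integer solution (first nonzero entry positive) gives (2, -4, 1, 4).

(2, -4, 1, 4)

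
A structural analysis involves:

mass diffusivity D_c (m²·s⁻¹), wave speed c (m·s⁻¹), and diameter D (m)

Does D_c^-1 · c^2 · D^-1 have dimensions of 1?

Sum the exponent of each base dimension across the product:
  L: −[D_c]_L + 2·[c]_L − [D]_L = −(2) + 2·(1) − (1) = -1
  T: −[D_c]_T + 2·[c]_T − [D]_T = −(-1) + 2·(-1) − (0) = -1
Net dimensions [L⁻¹ T⁻¹] ≠ [1] — not dimensionless.

no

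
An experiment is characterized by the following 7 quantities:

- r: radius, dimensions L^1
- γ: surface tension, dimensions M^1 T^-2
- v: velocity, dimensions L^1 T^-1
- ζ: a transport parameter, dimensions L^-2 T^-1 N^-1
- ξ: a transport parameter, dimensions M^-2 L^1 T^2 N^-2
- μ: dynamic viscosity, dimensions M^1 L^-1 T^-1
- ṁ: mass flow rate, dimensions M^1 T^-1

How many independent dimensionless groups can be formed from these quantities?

There are 7 variables and 4 base dimensions (M, L, T, N).
The dimension matrix has rank 4.
Independent dimensionless groups: 7 − 4 = 3.

3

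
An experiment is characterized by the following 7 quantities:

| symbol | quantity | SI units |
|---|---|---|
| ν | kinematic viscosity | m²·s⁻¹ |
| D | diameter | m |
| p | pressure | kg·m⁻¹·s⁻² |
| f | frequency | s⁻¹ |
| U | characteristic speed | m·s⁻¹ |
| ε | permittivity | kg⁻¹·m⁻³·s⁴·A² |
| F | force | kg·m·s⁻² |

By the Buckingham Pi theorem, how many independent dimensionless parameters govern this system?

There are 7 variables and 4 base dimensions (M, L, T, I).
The dimension matrix has rank 4.
Independent dimensionless groups: 7 − 4 = 3.

3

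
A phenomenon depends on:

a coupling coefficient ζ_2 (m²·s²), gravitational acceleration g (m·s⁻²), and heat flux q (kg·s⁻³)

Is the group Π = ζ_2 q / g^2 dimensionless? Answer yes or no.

Sum the exponent of each base dimension across the product:
  M: [ζ_2]_M − 2·[g]_M + [q]_M = (0) − 2·(0) + (1) = 1
  L: [ζ_2]_L − 2·[g]_L + [q]_L = (2) − 2·(1) + (0) = 0
  T: [ζ_2]_T − 2·[g]_T + [q]_T = (2) − 2·(-2) + (-3) = 3
Net dimensions [M T³] ≠ [1] — not dimensionless.

no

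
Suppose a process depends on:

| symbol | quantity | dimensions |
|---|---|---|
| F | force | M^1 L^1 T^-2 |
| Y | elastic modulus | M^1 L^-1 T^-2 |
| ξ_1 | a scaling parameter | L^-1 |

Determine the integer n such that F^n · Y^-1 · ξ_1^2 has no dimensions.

Balance the M exponent: (1)·n from F, plus −(1) + 2·(0) = -1 from the rest, must sum to zero.
n − 1 = 0, so n = 1.

1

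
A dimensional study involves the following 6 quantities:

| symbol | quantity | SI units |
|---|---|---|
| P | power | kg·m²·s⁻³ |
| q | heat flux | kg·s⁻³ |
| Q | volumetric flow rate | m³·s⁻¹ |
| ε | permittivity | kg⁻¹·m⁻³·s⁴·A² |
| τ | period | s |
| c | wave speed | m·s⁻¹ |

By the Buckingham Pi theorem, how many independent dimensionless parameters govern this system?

There are 6 variables and 4 base dimensions (M, L, T, I).
The dimension matrix has rank 4.
Independent dimensionless groups: 6 − 4 = 2.

2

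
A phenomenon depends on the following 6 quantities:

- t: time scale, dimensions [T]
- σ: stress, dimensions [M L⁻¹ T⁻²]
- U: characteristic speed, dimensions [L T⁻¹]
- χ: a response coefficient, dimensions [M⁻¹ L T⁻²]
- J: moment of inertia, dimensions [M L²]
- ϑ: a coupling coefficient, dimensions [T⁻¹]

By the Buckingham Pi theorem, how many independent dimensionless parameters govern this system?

There are 6 variables and 3 base dimensions (M, L, T).
The dimension matrix has rank 3.
Independent dimensionless groups: 6 − 3 = 3.

3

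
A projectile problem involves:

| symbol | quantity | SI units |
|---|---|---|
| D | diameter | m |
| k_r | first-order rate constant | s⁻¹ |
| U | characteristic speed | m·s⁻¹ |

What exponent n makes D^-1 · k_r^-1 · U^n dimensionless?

1

Balance the L exponent: (1)·n from U, plus −(1) − (0) = -1 from the rest, must sum to zero.
n − 1 = 0, so n = 1.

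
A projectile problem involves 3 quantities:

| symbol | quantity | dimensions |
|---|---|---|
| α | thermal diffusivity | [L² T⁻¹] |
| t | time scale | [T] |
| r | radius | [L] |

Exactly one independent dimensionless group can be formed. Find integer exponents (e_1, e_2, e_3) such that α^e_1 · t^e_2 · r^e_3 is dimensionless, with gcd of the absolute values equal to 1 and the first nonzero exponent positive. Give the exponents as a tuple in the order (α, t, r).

L: e_1·(2) + e_2·(0) + e_3·(1) = 0
T: e_1·(-1) + e_2·(1) + e_3·(0) = 0
Solving this homogeneous linear system for the smallest-integer solution (first nonzero entry positive) gives (1, 1, -2).

(1, 1, -2)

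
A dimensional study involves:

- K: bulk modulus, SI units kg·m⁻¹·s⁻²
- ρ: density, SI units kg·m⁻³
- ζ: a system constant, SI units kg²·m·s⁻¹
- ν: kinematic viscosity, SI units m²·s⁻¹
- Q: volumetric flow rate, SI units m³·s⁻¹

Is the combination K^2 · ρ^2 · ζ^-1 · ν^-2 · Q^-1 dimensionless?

Sum the exponent of each base dimension across the product:
  M: 2·[K]_M + 2·[ρ]_M − [ζ]_M − 2·[ν]_M − [Q]_M = 2·(1) + 2·(1) − (2) − 2·(0) − (0) = 2
  L: 2·[K]_L + 2·[ρ]_L − [ζ]_L − 2·[ν]_L − [Q]_L = 2·(-1) + 2·(-3) − (1) − 2·(2) − (3) = -16
  T: 2·[K]_T + 2·[ρ]_T − [ζ]_T − 2·[ν]_T − [Q]_T = 2·(-2) + 2·(0) − (-1) − 2·(-1) − (-1) = 0
Net dimensions [M² L⁻¹⁶] ≠ [1] — not dimensionless.

no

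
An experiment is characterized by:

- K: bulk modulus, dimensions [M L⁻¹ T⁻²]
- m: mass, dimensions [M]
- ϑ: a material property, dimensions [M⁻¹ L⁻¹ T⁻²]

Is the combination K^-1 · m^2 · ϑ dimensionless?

yes

Sum the exponent of each base dimension across the product:
  M: −[K]_M + 2·[m]_M + [ϑ]_M = −(1) + 2·(1) + (-1) = 0
  L: −[K]_L + 2·[m]_L + [ϑ]_L = −(-1) + 2·(0) + (-1) = 0
  T: −[K]_T + 2·[m]_T + [ϑ]_T = −(-2) + 2·(0) + (-2) = 0
All base exponents vanish — dimensionless.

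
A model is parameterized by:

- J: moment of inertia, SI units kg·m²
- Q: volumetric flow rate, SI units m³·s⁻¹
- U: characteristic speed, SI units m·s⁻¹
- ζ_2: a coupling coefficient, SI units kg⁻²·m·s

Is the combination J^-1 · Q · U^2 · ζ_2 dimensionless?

Sum the exponent of each base dimension across the product:
  M: −[J]_M + [Q]_M + 2·[U]_M + [ζ_2]_M = −(1) + (0) + 2·(0) + (-2) = -3
  L: −[J]_L + [Q]_L + 2·[U]_L + [ζ_2]_L = −(2) + (3) + 2·(1) + (1) = 4
  T: −[J]_T + [Q]_T + 2·[U]_T + [ζ_2]_T = −(0) + (-1) + 2·(-1) + (1) = -2
Net dimensions [M⁻³ L⁴ T⁻²] ≠ [1] — not dimensionless.

no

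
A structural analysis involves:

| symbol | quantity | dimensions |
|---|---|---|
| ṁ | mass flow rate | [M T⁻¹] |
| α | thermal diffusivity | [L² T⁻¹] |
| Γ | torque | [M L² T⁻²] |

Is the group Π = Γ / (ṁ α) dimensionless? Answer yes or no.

Sum the exponent of each base dimension across the product:
  M: −[ṁ]_M − [α]_M + [Γ]_M = −(1) − (0) + (1) = 0
  L: −[ṁ]_L − [α]_L + [Γ]_L = −(0) − (2) + (2) = 0
  T: −[ṁ]_T − [α]_T + [Γ]_T = −(-1) − (-1) + (-2) = 0
All base exponents vanish — dimensionless.

yes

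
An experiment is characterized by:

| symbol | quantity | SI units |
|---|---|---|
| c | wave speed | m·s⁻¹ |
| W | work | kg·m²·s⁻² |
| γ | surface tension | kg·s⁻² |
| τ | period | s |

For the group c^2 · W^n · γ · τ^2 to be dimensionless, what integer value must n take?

Balance the M exponent: (1)·n from W, plus 2·(0) + (1) + 2·(0) = 1 from the rest, must sum to zero.
n + 1 = 0, so n = -1.

-1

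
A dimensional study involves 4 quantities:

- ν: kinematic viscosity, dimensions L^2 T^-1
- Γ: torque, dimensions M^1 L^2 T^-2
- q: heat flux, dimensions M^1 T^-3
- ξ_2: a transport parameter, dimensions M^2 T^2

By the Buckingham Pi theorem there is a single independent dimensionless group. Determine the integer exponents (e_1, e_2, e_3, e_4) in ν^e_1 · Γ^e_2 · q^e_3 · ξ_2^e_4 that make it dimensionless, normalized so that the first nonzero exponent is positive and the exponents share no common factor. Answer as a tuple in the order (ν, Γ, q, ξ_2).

M: e_1·(0) + e_2·(1) + e_3·(1) + e_4·(2) = 0
L: e_1·(2) + e_2·(2) + e_3·(0) + e_4·(0) = 0
T: e_1·(-1) + e_2·(-2) + e_3·(-3) + e_4·(2) = 0
Solving this homogeneous linear system for the smallest-integer solution (first nonzero entry positive) gives (4, -4, 2, 1).

(4, -4, 2, 1)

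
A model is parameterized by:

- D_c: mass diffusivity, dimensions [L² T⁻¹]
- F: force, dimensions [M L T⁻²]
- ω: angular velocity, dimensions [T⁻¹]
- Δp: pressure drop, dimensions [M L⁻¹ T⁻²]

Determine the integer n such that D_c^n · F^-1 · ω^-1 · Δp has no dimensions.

Balance the L exponent: (2)·n from D_c, plus −(1) − (0) + (-1) = -2 from the rest, must sum to zero.
2n − 2 = 0, so n = 1.

1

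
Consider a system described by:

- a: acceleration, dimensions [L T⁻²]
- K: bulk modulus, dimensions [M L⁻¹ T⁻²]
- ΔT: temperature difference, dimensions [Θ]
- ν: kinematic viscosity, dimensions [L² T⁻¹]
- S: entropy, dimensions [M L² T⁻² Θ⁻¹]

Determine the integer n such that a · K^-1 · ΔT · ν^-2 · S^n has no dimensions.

1

Balance the M exponent: (1)·n from S, plus (0) − (1) + (0) − 2·(0) = -1 from the rest, must sum to zero.
n − 1 = 0, so n = 1.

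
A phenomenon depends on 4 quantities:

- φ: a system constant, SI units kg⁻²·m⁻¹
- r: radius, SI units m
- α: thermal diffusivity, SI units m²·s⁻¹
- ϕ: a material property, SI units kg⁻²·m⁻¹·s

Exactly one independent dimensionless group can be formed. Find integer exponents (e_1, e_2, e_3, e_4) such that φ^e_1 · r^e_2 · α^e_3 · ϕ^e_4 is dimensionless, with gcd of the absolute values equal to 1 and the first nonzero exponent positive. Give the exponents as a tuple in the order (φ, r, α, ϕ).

(1, 2, -1, -1)

M: e_1·(-2) + e_2·(0) + e_3·(0) + e_4·(-2) = 0
L: e_1·(-1) + e_2·(1) + e_3·(2) + e_4·(-1) = 0
T: e_1·(0) + e_2·(0) + e_3·(-1) + e_4·(1) = 0
Solving this homogeneous linear system for the smallest-integer solution (first nonzero entry positive) gives (1, 2, -1, -1).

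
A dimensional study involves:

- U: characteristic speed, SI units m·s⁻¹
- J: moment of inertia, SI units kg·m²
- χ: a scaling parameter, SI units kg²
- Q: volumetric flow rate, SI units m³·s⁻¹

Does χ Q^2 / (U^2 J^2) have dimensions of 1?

Sum the exponent of each base dimension across the product:
  M: −2·[U]_M − 2·[J]_M + [χ]_M + 2·[Q]_M = −2·(0) − 2·(1) + (2) + 2·(0) = 0
  L: −2·[U]_L − 2·[J]_L + [χ]_L + 2·[Q]_L = −2·(1) − 2·(2) + (0) + 2·(3) = 0
  T: −2·[U]_T − 2·[J]_T + [χ]_T + 2·[Q]_T = −2·(-1) − 2·(0) + (0) + 2·(-1) = 0
All base exponents vanish — dimensionless.

yes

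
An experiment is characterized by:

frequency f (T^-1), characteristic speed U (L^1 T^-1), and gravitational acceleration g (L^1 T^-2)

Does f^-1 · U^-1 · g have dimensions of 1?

Sum the exponent of each base dimension across the product:
  M: −[f]_M − [U]_M + [g]_M = −(0) − (0) + (0) = 0
  L: −[f]_L − [U]_L + [g]_L = −(0) − (1) + (1) = 0
  T: −[f]_T − [U]_T + [g]_T = −(-1) − (-1) + (-2) = 0
All base exponents vanish — dimensionless.

yes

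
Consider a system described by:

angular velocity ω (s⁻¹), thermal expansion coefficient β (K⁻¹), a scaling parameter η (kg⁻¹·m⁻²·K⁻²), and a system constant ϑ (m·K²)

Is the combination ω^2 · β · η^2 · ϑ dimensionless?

Sum the exponent of each base dimension across the product:
  M: 2·[ω]_M + [β]_M + 2·[η]_M + [ϑ]_M = 2·(0) + (0) + 2·(-1) + (0) = -2
  L: 2·[ω]_L + [β]_L + 2·[η]_L + [ϑ]_L = 2·(0) + (0) + 2·(-2) + (1) = -3
  T: 2·[ω]_T + [β]_T + 2·[η]_T + [ϑ]_T = 2·(-1) + (0) + 2·(0) + (0) = -2
  Θ: 2·[ω]_Θ + [β]_Θ + 2·[η]_Θ + [ϑ]_Θ = 2·(0) + (-1) + 2·(-2) + (2) = -3
Net dimensions [M⁻² L⁻³ T⁻² Θ⁻³] ≠ [1] — not dimensionless.

no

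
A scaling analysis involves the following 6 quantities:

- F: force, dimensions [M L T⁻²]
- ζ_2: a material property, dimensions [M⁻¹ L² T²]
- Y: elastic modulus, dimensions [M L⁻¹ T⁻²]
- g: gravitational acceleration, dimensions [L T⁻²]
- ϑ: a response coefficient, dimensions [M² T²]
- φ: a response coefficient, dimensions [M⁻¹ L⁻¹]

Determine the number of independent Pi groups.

There are 6 variables and 3 base dimensions (M, L, T).
The dimension matrix has rank 3.
Independent dimensionless groups: 6 − 3 = 3.

3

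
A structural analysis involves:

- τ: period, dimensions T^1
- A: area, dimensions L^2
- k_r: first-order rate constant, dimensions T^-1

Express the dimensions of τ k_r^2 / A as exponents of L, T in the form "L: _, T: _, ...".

Collect each base-dimension exponent across the product:
  L: (0) − (2) + 2·(0) = -2
  T: (1) − (0) + 2·(-1) = -1
So the dimensions are [L⁻² T⁻¹].

L: -2, T: -1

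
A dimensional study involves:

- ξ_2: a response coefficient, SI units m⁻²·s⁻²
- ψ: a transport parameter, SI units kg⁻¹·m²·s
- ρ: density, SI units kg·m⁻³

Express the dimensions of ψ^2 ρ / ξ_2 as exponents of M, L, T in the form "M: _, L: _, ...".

Collect each base-dimension exponent across the product:
  M: −(0) + 2·(-1) + (1) = -1
  L: −(-2) + 2·(2) + (-3) = 3
  T: −(-2) + 2·(1) + (0) = 4
So the dimensions are [M⁻¹ L³ T⁴].

M: -1, L: 3, T: 4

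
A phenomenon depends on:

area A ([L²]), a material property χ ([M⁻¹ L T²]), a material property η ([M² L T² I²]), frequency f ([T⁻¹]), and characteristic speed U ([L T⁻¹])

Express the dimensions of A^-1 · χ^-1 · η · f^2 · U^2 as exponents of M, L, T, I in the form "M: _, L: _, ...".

Collect each base-dimension exponent across the product:
  M: −(0) − (-1) + (2) + 2·(0) + 2·(0) = 3
  L: −(2) − (1) + (1) + 2·(0) + 2·(1) = 0
  T: −(0) − (2) + (2) + 2·(-1) + 2·(-1) = -4
  I: −(0) − (0) + (2) + 2·(0) + 2·(0) = 2
So the dimensions are [M³ T⁻⁴ I²].

M: 3, L: 0, T: -4, I: 2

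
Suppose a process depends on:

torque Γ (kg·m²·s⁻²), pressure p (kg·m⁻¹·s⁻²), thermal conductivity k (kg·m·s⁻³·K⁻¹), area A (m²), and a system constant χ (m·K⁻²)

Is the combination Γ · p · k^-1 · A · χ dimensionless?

Sum the exponent of each base dimension across the product:
  M: [Γ]_M + [p]_M − [k]_M + [A]_M + [χ]_M = (1) + (1) − (1) + (0) + (0) = 1
  L: [Γ]_L + [p]_L − [k]_L + [A]_L + [χ]_L = (2) + (-1) − (1) + (2) + (1) = 3
  T: [Γ]_T + [p]_T − [k]_T + [A]_T + [χ]_T = (-2) + (-2) − (-3) + (0) + (0) = -1
  Θ: [Γ]_Θ + [p]_Θ − [k]_Θ + [A]_Θ + [χ]_Θ = (0) + (0) − (-1) + (0) + (-2) = -1
Net dimensions [M L³ T⁻¹ Θ⁻¹] ≠ [1] — not dimensionless.

no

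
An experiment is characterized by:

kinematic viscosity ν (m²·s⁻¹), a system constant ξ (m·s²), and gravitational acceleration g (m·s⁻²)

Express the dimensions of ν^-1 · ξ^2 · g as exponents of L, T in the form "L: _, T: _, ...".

Collect each base-dimension exponent across the product:
  L: −(2) + 2·(1) + (1) = 1
  T: −(-1) + 2·(2) + (-2) = 3
So the dimensions are [L T³].

L: 1, T: 3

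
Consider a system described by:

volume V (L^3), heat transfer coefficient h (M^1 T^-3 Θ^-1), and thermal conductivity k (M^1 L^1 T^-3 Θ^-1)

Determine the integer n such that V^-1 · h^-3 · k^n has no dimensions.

3

Balance the M exponent: (1)·n from k, plus −(0) − 3·(1) = -3 from the rest, must sum to zero.
n − 3 = 0, so n = 3.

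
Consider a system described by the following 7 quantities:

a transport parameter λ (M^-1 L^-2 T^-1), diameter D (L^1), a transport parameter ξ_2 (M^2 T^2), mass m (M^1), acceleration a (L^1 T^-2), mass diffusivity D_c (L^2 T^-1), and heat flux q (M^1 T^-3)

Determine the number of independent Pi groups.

4

There are 7 variables and 3 base dimensions (M, L, T).
The dimension matrix has rank 3.
Independent dimensionless groups: 7 − 3 = 4.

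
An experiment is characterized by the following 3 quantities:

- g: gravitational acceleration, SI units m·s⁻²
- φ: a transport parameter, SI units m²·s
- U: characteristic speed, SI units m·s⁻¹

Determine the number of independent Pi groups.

There are 3 variables and 2 base dimensions (L, T).
The dimension matrix has rank 2.
Independent dimensionless groups: 3 − 2 = 1.

1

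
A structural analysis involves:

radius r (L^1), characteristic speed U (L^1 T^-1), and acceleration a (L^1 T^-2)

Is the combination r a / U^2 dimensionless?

Sum the exponent of each base dimension across the product:
  L: [r]_L − 2·[U]_L + [a]_L = (1) − 2·(1) + (1) = 0
  T: [r]_T − 2·[U]_T + [a]_T = (0) − 2·(-1) + (-2) = 0
All base exponents vanish — dimensionless.

yes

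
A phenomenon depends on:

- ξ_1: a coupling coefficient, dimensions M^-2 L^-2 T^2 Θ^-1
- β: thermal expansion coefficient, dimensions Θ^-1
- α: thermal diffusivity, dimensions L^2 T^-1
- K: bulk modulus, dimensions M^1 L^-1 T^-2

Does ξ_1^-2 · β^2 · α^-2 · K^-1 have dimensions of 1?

no

Sum the exponent of each base dimension across the product:
  M: −2·[ξ_1]_M + 2·[β]_M − 2·[α]_M − [K]_M = −2·(-2) + 2·(0) − 2·(0) − (1) = 3
  L: −2·[ξ_1]_L + 2·[β]_L − 2·[α]_L − [K]_L = −2·(-2) + 2·(0) − 2·(2) − (-1) = 1
  T: −2·[ξ_1]_T + 2·[β]_T − 2·[α]_T − [K]_T = −2·(2) + 2·(0) − 2·(-1) − (-2) = 0
  Θ: −2·[ξ_1]_Θ + 2·[β]_Θ − 2·[α]_Θ − [K]_Θ = −2·(-1) + 2·(-1) − 2·(0) − (0) = 0
Net dimensions [M³ L] ≠ [1] — not dimensionless.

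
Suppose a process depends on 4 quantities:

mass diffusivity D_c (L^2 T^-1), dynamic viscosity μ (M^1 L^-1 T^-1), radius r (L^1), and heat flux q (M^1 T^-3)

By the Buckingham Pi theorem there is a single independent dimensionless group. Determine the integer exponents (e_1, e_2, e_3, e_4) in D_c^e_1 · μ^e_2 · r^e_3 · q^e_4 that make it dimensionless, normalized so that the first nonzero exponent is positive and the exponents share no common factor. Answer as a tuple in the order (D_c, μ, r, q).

M: e_1·(0) + e_2·(1) + e_3·(0) + e_4·(1) = 0
L: e_1·(2) + e_2·(-1) + e_3·(1) + e_4·(0) = 0
T: e_1·(-1) + e_2·(-1) + e_3·(0) + e_4·(-3) = 0
Solving this homogeneous linear system for the smallest-integer solution (first nonzero entry positive) gives (2, 1, -3, -1).

(2, 1, -3, -1)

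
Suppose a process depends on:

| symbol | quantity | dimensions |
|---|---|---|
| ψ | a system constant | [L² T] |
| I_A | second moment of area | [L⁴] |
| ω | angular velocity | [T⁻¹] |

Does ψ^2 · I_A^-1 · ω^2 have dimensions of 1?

yes

Sum the exponent of each base dimension across the product:
  L: 2·[ψ]_L − [I_A]_L + 2·[ω]_L = 2·(2) − (4) + 2·(0) = 0
  T: 2·[ψ]_T − [I_A]_T + 2·[ω]_T = 2·(1) − (0) + 2·(-1) = 0
All base exponents vanish — dimensionless.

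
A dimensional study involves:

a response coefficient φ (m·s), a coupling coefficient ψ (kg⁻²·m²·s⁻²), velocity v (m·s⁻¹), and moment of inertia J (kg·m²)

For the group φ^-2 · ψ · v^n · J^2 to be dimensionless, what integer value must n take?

-4

Balance the L exponent: (1)·n from v, plus −2·(1) + (2) + 2·(2) = 4 from the rest, must sum to zero.
n + 4 = 0, so n = -4.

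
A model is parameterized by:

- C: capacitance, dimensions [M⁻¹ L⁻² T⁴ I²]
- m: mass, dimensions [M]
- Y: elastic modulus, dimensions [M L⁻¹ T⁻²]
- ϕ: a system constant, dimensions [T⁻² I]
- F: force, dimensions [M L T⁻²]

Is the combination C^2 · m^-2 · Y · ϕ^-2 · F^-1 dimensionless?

Sum the exponent of each base dimension across the product:
  M: 2·[C]_M − 2·[m]_M + [Y]_M − 2·[ϕ]_M − [F]_M = 2·(-1) − 2·(1) + (1) − 2·(0) − (1) = -4
  L: 2·[C]_L − 2·[m]_L + [Y]_L − 2·[ϕ]_L − [F]_L = 2·(-2) − 2·(0) + (-1) − 2·(0) − (1) = -6
  T: 2·[C]_T − 2·[m]_T + [Y]_T − 2·[ϕ]_T − [F]_T = 2·(4) − 2·(0) + (-2) − 2·(-2) − (-2) = 12
  I: 2·[C]_I − 2·[m]_I + [Y]_I − 2·[ϕ]_I − [F]_I = 2·(2) − 2·(0) + (0) − 2·(1) − (0) = 2
Net dimensions [M⁻⁴ L⁻⁶ T¹² I²] ≠ [1] — not dimensionless.

no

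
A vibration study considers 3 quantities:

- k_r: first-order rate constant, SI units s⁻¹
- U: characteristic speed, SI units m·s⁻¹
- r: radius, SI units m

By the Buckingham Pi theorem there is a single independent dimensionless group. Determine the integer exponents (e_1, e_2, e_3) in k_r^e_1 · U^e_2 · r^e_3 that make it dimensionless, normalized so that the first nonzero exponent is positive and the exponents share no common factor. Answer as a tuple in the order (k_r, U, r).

(1, -1, 1)

L: e_1·(0) + e_2·(1) + e_3·(1) = 0
T: e_1·(-1) + e_2·(-1) + e_3·(0) = 0
Solving this homogeneous linear system for the smallest-integer solution (first nonzero entry positive) gives (1, -1, 1).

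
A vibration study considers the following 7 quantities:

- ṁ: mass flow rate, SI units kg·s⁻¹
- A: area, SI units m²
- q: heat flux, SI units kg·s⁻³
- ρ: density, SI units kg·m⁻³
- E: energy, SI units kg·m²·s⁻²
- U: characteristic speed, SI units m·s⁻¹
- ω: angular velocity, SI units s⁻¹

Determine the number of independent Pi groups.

4

There are 7 variables and 3 base dimensions (M, L, T).
The dimension matrix has rank 3.
Independent dimensionless groups: 7 − 3 = 4.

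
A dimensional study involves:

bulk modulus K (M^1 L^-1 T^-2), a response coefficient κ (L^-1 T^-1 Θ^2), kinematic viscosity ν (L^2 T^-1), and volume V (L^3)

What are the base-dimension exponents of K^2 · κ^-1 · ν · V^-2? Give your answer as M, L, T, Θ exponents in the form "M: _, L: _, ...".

M: 2, L: -5, T: -4, Θ: -2

Collect each base-dimension exponent across the product:
  M: 2·(1) − (0) + (0) − 2·(0) = 2
  L: 2·(-1) − (-1) + (2) − 2·(3) = -5
  T: 2·(-2) − (-1) + (-1) − 2·(0) = -4
  Θ: 2·(0) − (2) + (0) − 2·(0) = -2
So the dimensions are [M² L⁻⁵ T⁻⁴ Θ⁻²].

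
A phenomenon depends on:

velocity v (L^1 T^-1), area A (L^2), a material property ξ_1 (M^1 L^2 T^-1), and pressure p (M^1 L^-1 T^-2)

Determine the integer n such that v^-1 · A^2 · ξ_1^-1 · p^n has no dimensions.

Balance the M exponent: (1)·n from p, plus −(0) + 2·(0) − (1) = -1 from the rest, must sum to zero.
n − 1 = 0, so n = 1.

1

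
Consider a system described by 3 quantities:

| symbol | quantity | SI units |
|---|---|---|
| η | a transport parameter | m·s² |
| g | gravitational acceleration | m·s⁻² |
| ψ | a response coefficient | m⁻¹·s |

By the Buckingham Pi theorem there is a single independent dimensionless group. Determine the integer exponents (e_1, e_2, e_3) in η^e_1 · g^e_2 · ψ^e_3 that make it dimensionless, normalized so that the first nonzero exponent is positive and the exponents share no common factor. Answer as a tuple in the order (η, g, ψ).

L: e_1·(1) + e_2·(1) + e_3·(-1) = 0
T: e_1·(2) + e_2·(-2) + e_3·(1) = 0
Solving this homogeneous linear system for the smallest-integer solution (first nonzero entry positive) gives (1, 3, 4).

(1, 3, 4)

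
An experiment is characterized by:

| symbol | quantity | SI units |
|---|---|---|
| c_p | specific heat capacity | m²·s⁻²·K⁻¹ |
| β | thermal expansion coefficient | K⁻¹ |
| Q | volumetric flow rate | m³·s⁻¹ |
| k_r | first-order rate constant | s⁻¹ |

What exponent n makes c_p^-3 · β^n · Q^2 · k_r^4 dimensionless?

3

Balance the Θ exponent: (-1)·n from β, plus −3·(-1) + 2·(0) + 4·(0) = 3 from the rest, must sum to zero.
−n + 3 = 0, so n = 3.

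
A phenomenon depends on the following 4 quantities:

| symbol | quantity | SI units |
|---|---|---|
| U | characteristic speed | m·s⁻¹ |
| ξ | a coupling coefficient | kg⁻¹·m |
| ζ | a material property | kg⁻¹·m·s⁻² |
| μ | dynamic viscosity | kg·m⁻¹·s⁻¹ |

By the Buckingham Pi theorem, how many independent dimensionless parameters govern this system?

1

There are 4 variables and 3 base dimensions (M, L, T).
The dimension matrix has rank 3.
Independent dimensionless groups: 4 − 3 = 1.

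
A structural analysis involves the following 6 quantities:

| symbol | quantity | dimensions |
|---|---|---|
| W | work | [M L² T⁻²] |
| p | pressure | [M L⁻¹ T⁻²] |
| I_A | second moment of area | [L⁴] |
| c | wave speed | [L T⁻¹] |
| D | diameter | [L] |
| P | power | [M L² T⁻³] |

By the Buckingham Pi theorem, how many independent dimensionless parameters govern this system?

There are 6 variables and 3 base dimensions (M, L, T).
The dimension matrix has rank 3.
Independent dimensionless groups: 6 − 3 = 3.

3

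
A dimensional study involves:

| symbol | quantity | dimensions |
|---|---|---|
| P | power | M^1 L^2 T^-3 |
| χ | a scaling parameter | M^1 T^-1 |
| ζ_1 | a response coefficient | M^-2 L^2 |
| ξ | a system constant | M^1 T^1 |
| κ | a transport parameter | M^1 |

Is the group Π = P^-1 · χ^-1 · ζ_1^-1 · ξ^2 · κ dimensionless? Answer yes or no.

Sum the exponent of each base dimension across the product:
  M: −[P]_M − [χ]_M − [ζ_1]_M + 2·[ξ]_M + [κ]_M = −(1) − (1) − (-2) + 2·(1) + (1) = 3
  L: −[P]_L − [χ]_L − [ζ_1]_L + 2·[ξ]_L + [κ]_L = −(2) − (0) − (2) + 2·(0) + (0) = -4
  T: −[P]_T − [χ]_T − [ζ_1]_T + 2·[ξ]_T + [κ]_T = −(-3) − (-1) − (0) + 2·(1) + (0) = 6
Net dimensions [M³ L⁻⁴ T⁶] ≠ [1] — not dimensionless.

no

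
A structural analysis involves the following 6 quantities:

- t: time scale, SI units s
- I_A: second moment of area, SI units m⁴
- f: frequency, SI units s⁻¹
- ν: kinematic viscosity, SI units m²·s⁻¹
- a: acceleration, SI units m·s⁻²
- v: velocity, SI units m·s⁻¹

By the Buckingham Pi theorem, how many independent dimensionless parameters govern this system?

4

There are 6 variables and 2 base dimensions (L, T).
The dimension matrix has rank 2.
Independent dimensionless groups: 6 − 2 = 4.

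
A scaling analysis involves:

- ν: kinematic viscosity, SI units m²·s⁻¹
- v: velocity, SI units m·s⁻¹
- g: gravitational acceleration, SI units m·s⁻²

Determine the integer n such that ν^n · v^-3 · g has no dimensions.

1

Balance the L exponent: (2)·n from ν, plus −3·(1) + (1) = -2 from the rest, must sum to zero.
2n − 2 = 0, so n = 1.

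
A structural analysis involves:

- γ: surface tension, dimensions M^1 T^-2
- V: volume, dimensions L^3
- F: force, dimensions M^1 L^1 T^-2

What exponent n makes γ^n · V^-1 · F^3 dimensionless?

-3

Balance the M exponent: (1)·n from γ, plus −(0) + 3·(1) = 3 from the rest, must sum to zero.
n + 3 = 0, so n = -3.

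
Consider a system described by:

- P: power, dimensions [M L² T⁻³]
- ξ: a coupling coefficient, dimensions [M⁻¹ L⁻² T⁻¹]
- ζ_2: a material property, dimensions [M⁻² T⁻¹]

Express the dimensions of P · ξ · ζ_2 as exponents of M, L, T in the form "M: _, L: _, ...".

Collect each base-dimension exponent across the product:
  M: (1) + (-1) + (-2) = -2
  L: (2) + (-2) + (0) = 0
  T: (-3) + (-1) + (-1) = -5
So the dimensions are [M⁻² T⁻⁵].

M: -2, L: 0, T: -5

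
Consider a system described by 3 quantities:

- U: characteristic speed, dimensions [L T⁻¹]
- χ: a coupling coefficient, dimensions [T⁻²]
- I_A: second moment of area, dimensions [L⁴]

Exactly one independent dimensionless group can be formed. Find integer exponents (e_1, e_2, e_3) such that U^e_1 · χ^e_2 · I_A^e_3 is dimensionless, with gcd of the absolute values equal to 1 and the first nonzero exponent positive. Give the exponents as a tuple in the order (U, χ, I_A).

L: e_1·(1) + e_2·(0) + e_3·(4) = 0
T: e_1·(-1) + e_2·(-2) + e_3·(0) = 0
Solving this homogeneous linear system for the smallest-integer solution (first nonzero entry positive) gives (4, -2, -1).

(4, -2, -1)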